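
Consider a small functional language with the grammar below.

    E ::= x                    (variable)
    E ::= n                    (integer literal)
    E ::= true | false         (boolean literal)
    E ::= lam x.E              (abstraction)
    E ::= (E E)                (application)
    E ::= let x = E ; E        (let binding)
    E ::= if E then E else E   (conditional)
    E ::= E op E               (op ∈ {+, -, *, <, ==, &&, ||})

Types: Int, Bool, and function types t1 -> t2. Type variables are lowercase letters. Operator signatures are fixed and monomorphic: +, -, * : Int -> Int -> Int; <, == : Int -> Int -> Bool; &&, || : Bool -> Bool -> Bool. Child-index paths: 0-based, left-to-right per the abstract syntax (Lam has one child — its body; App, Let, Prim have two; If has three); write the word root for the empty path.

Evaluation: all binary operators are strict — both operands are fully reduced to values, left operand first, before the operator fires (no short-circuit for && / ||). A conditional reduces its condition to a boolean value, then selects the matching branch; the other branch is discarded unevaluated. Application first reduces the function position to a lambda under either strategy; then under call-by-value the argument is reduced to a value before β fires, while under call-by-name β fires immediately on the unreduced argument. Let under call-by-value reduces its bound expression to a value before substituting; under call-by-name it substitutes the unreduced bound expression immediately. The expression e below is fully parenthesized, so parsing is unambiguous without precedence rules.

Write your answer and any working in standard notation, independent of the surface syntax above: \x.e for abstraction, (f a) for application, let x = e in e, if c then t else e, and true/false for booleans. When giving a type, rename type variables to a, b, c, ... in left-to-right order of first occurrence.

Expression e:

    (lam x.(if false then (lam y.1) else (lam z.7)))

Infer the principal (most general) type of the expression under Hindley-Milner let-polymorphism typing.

Answer: a -> b -> Int

Working:
  unify Bool ~ Bool
\y._ : b -> Int
\z._ : c -> Int
  unify b -> Int ~ c -> Int
  unify b ~ c
  unify Int ~ Int
\x._ : a -> c -> Int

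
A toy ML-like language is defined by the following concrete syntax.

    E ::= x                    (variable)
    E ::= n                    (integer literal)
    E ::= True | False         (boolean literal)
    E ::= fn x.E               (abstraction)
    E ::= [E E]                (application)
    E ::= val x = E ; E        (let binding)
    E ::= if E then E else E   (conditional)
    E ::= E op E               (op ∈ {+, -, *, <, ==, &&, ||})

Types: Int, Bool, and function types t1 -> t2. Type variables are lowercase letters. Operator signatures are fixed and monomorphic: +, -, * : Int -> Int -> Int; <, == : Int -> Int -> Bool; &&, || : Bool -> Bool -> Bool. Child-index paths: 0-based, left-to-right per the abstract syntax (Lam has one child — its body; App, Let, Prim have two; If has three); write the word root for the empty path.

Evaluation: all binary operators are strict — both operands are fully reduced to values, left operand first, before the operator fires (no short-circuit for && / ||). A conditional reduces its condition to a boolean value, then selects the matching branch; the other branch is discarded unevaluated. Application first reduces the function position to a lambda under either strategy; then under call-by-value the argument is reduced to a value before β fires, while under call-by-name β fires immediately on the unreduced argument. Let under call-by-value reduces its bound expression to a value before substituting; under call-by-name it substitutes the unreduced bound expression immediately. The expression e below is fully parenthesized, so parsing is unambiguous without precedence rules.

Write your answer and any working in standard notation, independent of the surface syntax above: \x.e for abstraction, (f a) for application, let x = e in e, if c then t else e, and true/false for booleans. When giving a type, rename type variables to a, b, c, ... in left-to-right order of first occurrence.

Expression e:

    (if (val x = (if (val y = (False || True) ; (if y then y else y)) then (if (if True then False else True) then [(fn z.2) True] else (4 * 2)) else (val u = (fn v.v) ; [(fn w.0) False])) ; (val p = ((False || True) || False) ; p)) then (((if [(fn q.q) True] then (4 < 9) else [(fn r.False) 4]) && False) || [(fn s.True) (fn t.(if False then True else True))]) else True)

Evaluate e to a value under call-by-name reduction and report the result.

Answer: true

Trace:
step 0: (if (let x = (if (let y = (false || true) in (if y then y else y)) then (if (if true then false else true) then ((\z.2) true) else (4 * 2)) else (let u = (\v.v) in ((\w.0) false))) in (let p = ((false || true) || false) in p)) then (((if ((\q.q) true) then (4 < 9) else ((\r.false) 4)) && false) || ((\s.true) (\t.(if false then true else true)))) else true)
step 1: [let@0] (if (let p = ((false || true) || false) in p) then (((if ((\q.q) true) then (4 < 9) else ((\r.false) 4)) && false) || ((\s.true) (\t.(if false then true else true)))) else true)
step 2: [let@0] (if ((false || true) || false) then (((if ((\q.q) true) then (4 < 9) else ((\r.false) 4)) && false) || ((\s.true) (\t.(if false then true else true)))) else true)
step 3: [delta@0.0] (if (true || false) then (((if ((\q.q) true) then (4 < 9) else ((\r.false) 4)) && false) || ((\s.true) (\t.(if false then true else true)))) else true)
step 4: [delta@0] (if true then (((if ((\q.q) true) then (4 < 9) else ((\r.false) 4)) && false) || ((\s.true) (\t.(if false then true else true)))) else true)
step 5: [if@root] (((if ((\q.q) true) then (4 < 9) else ((\r.false) 4)) && false) || ((\s.true) (\t.(if false then true else true))))
step 6: [beta@0.0.0] (((if true then (4 < 9) else ((\r.false) 4)) && false) || ((\s.true) (\t.(if false then true else true))))
step 7: [if@0.0] (((4 < 9) && false) || ((\s.true) (\t.(if false then true else true))))
step 8: [delta@0.0] ((true && false) || ((\s.true) (\t.(if false then true else true))))
step 9: [delta@0] (false || ((\s.true) (\t.(if false then true else true))))
step 10: [beta@1] (false || true)
step 11: [delta@root] true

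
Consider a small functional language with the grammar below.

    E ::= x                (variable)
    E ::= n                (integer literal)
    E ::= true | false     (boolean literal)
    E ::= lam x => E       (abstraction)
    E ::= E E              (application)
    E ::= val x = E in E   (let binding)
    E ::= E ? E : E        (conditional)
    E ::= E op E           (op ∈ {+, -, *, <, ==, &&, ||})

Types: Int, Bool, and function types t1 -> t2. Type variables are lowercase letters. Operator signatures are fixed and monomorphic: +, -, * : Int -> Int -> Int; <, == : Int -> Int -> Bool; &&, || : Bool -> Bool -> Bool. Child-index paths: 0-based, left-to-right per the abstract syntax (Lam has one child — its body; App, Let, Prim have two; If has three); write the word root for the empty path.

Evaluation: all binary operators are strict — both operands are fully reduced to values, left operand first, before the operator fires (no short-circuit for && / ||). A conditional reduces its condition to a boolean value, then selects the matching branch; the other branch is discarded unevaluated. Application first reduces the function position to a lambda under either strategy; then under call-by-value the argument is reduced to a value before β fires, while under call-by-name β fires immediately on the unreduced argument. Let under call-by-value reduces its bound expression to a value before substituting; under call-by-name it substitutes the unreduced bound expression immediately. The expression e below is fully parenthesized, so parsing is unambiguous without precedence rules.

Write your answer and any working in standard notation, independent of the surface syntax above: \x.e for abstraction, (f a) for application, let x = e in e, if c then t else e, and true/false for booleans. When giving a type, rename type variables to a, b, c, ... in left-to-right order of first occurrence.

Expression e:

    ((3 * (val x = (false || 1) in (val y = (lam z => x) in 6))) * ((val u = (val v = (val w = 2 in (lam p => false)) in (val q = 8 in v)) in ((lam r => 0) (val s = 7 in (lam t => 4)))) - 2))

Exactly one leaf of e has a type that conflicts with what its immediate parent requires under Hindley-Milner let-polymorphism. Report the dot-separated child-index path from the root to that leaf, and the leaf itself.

Answer: 0.1.0.1 : 1

Derivation:
  unify Int ~ Int
  unify Bool ~ Bool
  unify Int ~ Bool
  FAIL: mismatch Int ~ Bool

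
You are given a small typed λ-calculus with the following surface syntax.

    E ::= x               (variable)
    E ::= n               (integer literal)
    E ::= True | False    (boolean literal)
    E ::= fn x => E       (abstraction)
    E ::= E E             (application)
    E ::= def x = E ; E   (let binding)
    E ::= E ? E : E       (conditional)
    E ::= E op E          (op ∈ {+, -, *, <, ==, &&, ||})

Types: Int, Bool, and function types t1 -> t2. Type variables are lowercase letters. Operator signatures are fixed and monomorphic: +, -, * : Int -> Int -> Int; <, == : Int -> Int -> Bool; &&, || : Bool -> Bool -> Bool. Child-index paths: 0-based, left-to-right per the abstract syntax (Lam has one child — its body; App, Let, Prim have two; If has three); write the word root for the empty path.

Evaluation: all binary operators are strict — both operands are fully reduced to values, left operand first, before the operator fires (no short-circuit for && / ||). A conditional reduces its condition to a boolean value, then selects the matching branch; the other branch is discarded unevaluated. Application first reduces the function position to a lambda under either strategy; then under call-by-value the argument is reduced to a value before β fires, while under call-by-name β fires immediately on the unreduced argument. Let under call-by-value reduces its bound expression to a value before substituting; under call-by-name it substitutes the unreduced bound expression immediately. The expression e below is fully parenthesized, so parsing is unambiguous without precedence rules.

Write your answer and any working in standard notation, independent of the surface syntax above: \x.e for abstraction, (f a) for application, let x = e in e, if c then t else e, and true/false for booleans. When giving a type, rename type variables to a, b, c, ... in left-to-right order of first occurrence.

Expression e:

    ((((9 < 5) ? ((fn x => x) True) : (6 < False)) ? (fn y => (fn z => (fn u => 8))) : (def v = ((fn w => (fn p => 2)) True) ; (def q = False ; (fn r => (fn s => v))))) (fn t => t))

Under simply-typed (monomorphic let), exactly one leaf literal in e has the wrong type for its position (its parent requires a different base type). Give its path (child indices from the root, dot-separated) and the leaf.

Derivation:
  unify Int ~ Int
  unify Int ~ Int
  unify Bool ~ Bool
x : a
\x._ : a -> a
  unify a -> a ~ Bool -> b
  unify a ~ Bool
  unify Bool ~ b
_ _ : Bool
  unify Int ~ Int
  unify Bool ~ Int
  FAIL: mismatch Bool ~ Int

Answer: 0.0.2.1 : false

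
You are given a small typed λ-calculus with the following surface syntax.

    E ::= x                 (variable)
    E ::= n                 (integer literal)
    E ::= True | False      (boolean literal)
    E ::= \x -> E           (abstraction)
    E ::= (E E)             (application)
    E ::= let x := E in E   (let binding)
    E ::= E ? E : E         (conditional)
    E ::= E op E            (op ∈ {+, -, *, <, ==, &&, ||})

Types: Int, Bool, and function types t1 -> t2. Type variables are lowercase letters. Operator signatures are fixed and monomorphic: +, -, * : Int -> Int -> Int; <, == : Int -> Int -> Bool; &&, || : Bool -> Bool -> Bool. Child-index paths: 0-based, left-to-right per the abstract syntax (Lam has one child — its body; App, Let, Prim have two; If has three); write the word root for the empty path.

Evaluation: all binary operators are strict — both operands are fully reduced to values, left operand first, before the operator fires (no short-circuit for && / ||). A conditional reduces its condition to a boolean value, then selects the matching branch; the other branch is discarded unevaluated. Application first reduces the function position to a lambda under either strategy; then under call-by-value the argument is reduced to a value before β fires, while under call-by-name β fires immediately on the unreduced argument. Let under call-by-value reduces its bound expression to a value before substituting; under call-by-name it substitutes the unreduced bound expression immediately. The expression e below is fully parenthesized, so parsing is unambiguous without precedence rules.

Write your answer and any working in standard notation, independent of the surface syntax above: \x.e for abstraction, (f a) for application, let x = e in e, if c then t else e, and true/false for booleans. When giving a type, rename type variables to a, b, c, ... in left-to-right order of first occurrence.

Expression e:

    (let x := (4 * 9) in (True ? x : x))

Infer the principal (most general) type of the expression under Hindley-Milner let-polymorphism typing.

Trace:
  unify Int ~ Int
  unify Int ~ Int
let x : Int
  unify Bool ~ Bool
x : Int
x : Int
  unify Int ~ Int

Answer: Int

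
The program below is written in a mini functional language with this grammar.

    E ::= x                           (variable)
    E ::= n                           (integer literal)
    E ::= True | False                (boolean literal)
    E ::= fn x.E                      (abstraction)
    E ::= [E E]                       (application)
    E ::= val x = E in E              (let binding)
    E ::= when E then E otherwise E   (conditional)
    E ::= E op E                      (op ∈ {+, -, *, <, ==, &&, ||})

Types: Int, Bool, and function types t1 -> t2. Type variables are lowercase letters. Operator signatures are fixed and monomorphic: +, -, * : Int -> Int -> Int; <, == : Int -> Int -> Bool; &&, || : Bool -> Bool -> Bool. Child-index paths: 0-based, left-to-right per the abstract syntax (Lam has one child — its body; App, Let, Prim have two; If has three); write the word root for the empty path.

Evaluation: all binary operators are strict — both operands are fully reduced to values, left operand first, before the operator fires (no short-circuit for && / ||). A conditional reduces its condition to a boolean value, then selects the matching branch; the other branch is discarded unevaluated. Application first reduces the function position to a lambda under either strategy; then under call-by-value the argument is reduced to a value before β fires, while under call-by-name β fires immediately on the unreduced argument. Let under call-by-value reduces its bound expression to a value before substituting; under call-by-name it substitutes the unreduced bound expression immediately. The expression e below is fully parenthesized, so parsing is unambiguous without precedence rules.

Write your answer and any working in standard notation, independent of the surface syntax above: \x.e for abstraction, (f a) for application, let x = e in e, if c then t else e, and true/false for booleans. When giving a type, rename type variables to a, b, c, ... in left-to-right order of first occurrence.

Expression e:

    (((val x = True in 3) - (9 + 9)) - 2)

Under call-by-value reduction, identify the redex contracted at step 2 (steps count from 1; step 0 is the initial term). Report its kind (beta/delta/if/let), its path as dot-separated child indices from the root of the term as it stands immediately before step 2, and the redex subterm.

Trace:
step 0: (((let x = true in 3) - (9 + 9)) - 2)
step 1: [let@0.0] ((3 - (9 + 9)) - 2)
step 2: [delta@0.1] ((3 - 18) - 2)

Answer: delta at 0.1 : (9 + 9)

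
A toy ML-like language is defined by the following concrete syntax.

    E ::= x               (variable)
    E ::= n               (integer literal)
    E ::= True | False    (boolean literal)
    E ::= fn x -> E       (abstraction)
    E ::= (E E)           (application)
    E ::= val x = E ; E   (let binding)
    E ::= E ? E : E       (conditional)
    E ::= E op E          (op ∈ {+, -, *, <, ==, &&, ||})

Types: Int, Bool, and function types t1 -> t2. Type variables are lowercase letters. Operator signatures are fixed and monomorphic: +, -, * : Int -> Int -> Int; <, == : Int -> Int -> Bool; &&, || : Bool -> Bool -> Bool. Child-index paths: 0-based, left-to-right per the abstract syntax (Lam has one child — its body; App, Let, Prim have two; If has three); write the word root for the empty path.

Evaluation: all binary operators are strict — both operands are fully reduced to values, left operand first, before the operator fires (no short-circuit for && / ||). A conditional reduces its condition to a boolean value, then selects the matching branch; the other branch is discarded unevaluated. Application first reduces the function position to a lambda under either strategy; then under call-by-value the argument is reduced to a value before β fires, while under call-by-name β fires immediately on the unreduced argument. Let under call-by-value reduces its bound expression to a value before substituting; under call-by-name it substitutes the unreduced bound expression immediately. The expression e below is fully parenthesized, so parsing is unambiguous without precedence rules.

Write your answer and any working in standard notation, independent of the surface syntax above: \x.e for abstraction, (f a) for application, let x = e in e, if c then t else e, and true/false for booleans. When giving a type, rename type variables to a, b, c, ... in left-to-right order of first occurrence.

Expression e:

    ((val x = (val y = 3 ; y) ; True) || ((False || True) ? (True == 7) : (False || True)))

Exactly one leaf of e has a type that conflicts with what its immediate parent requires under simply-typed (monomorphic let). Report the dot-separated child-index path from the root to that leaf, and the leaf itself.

Trace:
let y : Int
y : Int
let x : Int
  unify Bool ~ Bool
  unify Bool ~ Bool
  unify Bool ~ Bool
  unify Bool ~ Bool
  unify Bool ~ Int
  FAIL: mismatch Bool ~ Int

Answer: 1.1.0 : true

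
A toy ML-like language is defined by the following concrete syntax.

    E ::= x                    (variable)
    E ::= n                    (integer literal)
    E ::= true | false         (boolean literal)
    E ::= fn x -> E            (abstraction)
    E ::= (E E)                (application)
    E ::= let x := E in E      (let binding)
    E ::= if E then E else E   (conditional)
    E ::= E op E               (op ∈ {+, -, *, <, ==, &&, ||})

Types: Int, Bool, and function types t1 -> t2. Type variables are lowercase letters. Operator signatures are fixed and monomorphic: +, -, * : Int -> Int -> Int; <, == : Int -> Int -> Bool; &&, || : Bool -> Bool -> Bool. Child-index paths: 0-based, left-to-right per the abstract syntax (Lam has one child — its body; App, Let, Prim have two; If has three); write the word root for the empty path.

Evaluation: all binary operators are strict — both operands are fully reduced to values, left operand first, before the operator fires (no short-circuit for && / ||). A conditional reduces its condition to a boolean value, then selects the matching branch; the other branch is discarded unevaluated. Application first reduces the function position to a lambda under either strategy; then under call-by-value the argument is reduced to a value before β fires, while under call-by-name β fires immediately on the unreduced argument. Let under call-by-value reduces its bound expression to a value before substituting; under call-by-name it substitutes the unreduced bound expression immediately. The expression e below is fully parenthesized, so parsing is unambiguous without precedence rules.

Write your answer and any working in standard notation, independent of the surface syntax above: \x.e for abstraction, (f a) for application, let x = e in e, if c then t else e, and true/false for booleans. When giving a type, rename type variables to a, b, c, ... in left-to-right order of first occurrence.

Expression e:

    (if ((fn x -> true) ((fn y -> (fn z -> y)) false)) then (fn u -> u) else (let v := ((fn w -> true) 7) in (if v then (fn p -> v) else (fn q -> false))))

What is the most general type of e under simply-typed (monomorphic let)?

Working:
\x._ : a -> Bool
y : b
\z._ : c -> b
\y._ : b -> c -> b
  unify b -> c -> b ~ Bool -> d
  unify b ~ Bool
  unify c -> Bool ~ d
_ _ : c -> Bool
  unify a -> Bool ~ (c -> Bool) -> e
  unify a ~ c -> Bool
  unify Bool ~ e
_ _ : Bool
  unify Bool ~ Bool
u : f
\u._ : f -> f
\w._ : g -> Bool
  unify g -> Bool ~ Int -> h
  unify g ~ Int
  unify Bool ~ h
_ _ : Bool
let v : Bool
v : Bool
  unify Bool ~ Bool
v : Bool
\p._ : i -> Bool
\q._ : j -> Bool
  unify i -> Bool ~ j -> Bool
  unify i ~ j
  unify Bool ~ Bool
  unify f -> f ~ j -> Bool
  unify f ~ j
  unify j ~ Bool

Answer: Bool -> Bool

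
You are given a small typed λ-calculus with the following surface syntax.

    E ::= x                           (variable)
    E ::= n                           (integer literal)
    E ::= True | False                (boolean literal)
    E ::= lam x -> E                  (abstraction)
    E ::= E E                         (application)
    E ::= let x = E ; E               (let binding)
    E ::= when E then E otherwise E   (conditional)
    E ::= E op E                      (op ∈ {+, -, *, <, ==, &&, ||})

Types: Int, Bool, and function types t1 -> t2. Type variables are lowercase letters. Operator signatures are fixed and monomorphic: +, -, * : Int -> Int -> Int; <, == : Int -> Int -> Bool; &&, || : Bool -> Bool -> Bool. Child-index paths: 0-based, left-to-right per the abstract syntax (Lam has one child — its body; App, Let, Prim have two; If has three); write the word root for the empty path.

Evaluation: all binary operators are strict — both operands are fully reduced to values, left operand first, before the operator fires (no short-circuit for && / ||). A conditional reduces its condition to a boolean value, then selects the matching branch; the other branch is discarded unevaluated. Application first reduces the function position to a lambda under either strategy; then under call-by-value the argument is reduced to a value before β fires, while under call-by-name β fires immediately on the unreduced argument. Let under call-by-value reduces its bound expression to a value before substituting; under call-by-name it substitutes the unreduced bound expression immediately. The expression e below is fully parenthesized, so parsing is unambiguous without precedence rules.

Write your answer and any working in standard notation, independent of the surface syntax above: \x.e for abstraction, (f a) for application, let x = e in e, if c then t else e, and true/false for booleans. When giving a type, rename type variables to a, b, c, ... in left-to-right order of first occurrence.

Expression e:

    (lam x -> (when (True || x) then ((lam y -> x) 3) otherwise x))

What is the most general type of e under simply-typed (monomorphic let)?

Answer: Bool -> Bool

Derivation:
  unify Bool ~ Bool
x : a
  unify a ~ Bool
  unify Bool ~ Bool
x : Bool
\y._ : b -> Bool
  unify b -> Bool ~ Int -> c
  unify b ~ Int
  unify Bool ~ c
_ _ : Bool
x : Bool
  unify Bool ~ Bool
\x._ : Bool -> Bool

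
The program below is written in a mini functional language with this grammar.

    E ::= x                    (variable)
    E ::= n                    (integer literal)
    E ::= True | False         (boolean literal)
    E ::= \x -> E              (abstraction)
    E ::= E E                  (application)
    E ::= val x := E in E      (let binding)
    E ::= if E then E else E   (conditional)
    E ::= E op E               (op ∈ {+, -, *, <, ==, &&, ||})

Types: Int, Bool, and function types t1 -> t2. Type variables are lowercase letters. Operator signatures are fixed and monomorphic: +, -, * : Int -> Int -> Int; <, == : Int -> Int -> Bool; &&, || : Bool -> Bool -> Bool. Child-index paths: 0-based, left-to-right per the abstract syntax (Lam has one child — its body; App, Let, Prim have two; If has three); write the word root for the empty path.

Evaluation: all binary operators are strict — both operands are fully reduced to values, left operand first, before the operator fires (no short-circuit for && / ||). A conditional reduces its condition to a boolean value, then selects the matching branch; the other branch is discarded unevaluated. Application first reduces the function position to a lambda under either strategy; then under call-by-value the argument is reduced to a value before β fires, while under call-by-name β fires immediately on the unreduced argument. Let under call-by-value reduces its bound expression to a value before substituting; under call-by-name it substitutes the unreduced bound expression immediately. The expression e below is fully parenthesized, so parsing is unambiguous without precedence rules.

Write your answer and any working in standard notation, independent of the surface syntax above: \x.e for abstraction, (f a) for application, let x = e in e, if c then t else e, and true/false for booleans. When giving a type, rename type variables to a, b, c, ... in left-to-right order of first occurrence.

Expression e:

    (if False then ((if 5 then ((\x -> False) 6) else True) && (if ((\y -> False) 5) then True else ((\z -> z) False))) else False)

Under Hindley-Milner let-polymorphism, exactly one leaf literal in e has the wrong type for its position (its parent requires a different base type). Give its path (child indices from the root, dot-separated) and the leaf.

Trace:
  unify Bool ~ Bool
  unify Int ~ Bool
  FAIL: mismatch Int ~ Bool

Answer: 1.0.0 : 5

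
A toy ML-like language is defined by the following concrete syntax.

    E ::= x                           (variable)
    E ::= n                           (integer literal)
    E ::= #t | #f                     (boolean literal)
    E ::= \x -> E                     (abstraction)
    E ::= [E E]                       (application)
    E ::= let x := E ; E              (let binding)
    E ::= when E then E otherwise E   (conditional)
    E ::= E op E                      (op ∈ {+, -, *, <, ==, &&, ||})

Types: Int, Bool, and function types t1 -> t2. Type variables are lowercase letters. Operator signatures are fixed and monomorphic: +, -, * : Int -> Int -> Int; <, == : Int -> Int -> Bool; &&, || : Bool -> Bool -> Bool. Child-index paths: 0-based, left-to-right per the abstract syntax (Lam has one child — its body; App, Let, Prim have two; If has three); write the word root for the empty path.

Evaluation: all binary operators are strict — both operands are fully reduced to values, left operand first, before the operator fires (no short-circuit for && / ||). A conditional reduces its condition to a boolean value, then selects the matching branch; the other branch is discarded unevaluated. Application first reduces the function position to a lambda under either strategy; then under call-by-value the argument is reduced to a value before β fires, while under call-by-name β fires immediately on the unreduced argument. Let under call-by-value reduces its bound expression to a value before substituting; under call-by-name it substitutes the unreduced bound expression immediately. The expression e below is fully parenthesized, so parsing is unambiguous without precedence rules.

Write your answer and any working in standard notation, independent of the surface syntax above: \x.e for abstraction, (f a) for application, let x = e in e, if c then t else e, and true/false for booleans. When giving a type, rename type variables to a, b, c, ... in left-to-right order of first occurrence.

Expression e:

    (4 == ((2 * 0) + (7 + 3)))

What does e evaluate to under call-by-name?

Answer: false

Trace:
step 0: (4 == ((2 * 0) + (7 + 3)))
step 1: [delta@1.0] (4 == (0 + (7 + 3)))
step 2: [delta@1.1] (4 == (0 + 10))
step 3: [delta@1] (4 == 10)
step 4: [delta@root] false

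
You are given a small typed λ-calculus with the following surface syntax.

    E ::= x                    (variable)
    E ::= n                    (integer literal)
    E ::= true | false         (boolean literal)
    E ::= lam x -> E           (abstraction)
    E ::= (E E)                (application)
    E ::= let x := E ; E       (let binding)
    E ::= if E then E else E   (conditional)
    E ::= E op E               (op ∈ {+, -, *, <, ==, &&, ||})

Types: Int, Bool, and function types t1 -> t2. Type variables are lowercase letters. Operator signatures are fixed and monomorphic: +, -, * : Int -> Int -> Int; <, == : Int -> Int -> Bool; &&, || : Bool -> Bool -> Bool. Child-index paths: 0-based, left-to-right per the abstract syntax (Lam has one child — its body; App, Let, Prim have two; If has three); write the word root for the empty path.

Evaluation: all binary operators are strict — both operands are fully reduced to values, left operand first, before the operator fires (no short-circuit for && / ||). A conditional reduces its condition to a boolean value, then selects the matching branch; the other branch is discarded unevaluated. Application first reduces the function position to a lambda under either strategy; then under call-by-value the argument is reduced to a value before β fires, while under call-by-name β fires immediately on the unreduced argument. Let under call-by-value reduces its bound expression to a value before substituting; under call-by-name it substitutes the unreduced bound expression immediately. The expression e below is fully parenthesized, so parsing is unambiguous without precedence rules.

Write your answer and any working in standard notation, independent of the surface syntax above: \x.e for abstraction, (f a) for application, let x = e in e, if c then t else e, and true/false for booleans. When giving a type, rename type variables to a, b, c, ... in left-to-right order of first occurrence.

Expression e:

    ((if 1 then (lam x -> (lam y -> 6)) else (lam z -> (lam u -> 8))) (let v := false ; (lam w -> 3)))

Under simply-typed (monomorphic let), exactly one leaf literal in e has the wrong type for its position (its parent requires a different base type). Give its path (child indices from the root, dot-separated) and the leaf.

Working:
  unify Int ~ Bool
  FAIL: mismatch Int ~ Bool

Answer: 0.0 : 1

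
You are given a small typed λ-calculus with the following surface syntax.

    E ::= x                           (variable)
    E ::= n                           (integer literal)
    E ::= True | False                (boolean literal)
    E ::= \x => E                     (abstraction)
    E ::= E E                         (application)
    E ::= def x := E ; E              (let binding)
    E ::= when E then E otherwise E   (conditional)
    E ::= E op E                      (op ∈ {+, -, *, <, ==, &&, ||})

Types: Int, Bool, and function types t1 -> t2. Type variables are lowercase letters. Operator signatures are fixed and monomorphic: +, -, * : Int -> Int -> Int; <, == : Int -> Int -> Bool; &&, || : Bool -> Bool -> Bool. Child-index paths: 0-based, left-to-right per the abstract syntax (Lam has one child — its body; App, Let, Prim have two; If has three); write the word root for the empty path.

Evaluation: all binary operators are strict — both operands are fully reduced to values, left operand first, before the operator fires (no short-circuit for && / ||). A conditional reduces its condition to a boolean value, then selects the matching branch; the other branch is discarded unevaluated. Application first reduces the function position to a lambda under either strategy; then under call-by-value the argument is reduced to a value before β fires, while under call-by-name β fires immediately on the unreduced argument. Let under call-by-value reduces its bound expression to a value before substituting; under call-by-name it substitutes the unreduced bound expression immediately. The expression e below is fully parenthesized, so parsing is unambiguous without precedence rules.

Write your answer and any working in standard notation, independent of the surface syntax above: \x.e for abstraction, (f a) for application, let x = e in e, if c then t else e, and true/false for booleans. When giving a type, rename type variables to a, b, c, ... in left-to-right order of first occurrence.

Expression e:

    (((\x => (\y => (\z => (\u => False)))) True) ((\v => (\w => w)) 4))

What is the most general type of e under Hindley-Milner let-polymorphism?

Answer: a -> b -> Bool

Trace:
\u._ : d -> Bool
\z._ : c -> d -> Bool
\y._ : b -> c -> d -> Bool
\x._ : a -> b -> c -> d -> Bool
  unify a -> b -> c -> d -> Bool ~ Bool -> e
  unify a ~ Bool
  unify b -> c -> d -> Bool ~ e
_ _ : b -> c -> d -> Bool
w : g
\w._ : g -> g
\v._ : f -> g -> g
  unify f -> g -> g ~ Int -> h
  unify f ~ Int
  unify g -> g ~ h
_ _ : g -> g
  unify b -> c -> d -> Bool ~ (g -> g) -> i
  unify b ~ g -> g
  unify c -> d -> Bool ~ i
_ _ : c -> d -> Bool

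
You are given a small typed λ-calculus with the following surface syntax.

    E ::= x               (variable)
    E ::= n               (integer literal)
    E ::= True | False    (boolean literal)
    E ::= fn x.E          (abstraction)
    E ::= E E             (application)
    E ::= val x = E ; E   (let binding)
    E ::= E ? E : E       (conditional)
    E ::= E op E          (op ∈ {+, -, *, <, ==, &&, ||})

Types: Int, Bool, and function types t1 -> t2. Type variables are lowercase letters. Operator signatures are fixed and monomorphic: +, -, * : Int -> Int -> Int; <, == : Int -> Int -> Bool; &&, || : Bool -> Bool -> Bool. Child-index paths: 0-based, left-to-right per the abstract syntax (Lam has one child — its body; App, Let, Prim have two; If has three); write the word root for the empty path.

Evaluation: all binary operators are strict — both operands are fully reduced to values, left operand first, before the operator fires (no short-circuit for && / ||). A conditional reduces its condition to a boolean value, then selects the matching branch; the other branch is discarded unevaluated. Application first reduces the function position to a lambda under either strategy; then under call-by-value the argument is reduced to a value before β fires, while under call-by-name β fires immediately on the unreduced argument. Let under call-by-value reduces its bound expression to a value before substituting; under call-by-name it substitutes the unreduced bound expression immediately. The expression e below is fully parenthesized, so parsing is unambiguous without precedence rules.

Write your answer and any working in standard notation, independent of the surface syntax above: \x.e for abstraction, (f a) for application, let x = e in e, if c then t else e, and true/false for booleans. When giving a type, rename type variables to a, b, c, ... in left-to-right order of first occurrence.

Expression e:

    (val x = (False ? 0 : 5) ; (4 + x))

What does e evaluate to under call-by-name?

Answer: 9

Derivation:
step 0: (let x = (if false then 0 else 5) in (4 + x))
step 1: [let@root] (4 + (if false then 0 else 5))
step 2: [if@1] (4 + 5)
step 3: [delta@root] 9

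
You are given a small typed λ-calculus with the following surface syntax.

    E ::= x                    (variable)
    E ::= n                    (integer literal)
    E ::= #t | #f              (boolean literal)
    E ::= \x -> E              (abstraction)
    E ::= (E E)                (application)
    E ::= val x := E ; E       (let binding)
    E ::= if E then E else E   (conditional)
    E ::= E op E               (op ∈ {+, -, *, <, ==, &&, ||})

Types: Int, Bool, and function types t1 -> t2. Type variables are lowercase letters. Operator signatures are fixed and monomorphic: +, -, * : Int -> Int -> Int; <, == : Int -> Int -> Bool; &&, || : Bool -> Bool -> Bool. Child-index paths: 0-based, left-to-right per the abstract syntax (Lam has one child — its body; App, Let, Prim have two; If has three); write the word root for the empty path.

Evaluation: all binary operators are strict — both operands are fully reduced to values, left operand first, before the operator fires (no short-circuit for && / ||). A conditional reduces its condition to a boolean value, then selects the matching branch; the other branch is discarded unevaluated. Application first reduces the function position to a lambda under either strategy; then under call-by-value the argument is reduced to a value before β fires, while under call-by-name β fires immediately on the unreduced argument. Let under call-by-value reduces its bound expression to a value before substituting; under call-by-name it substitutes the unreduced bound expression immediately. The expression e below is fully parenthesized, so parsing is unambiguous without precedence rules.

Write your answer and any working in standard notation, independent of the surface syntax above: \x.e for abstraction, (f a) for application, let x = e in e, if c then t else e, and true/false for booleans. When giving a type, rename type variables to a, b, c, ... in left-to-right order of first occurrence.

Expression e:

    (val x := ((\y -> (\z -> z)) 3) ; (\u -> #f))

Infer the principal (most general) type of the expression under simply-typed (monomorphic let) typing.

Trace:
z : b
\z._ : b -> b
\y._ : a -> b -> b
  unify a -> b -> b ~ Int -> c
  unify a ~ Int
  unify b -> b ~ c
_ _ : b -> b
let x : b -> b
\u._ : d -> Bool

Answer: a -> Bool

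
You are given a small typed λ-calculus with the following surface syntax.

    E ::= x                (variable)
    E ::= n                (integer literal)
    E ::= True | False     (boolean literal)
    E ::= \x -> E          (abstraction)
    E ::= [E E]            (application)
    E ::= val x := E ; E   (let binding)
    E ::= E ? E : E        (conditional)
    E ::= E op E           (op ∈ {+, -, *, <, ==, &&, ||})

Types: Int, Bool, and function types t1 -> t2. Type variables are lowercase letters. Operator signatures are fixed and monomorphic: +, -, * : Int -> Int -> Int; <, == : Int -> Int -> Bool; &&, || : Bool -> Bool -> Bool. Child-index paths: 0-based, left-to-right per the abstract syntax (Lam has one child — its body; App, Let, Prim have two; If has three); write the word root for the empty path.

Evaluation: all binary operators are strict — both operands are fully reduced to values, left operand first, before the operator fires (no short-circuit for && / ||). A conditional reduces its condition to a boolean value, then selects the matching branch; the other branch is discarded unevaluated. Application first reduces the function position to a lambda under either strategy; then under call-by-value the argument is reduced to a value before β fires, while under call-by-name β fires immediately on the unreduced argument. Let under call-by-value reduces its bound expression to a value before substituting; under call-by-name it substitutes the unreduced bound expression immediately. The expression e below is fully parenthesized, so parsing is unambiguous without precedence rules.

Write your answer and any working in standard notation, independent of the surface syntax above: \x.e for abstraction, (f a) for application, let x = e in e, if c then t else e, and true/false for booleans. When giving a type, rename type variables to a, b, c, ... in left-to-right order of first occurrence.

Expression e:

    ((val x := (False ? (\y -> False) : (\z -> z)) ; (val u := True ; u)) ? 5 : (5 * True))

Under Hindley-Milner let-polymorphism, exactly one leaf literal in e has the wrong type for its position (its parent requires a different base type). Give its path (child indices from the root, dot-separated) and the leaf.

Working:
  unify Bool ~ Bool
\y._ : a -> Bool
z : b
\z._ : b -> b
  unify a -> Bool ~ b -> b
  unify a ~ b
  unify Bool ~ b
let x : Bool -> Bool
let u : Bool
u : Bool
  unify Bool ~ Bool
  unify Int ~ Int
  unify Bool ~ Int
  FAIL: mismatch Bool ~ Int

Answer: 2.1 : true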